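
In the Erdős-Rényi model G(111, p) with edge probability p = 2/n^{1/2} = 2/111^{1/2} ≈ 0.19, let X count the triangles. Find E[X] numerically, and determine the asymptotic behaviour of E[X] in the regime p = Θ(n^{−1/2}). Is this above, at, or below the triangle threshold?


Number of potential triangles: C(111, 3) = 221815.
Each occurs with probability p³ ≈ (0.19)³ ≈ 6.84078e-03.
By linearity: E[X] = C(111, 3)·p³ ≈ 221815 · 6.84078e-03 ≈ 1517.387.
Since α = 1/2 < 1, p = c/n^{1/2} ≫ 1/n is above the triangle threshold p ~ 1/n. Asymptotically E[X] ~ (c³/6)·n^{3(1−α)} = (2³/6)·n^{1.5} → ∞; triangles are abundant w.h.p.

E[X] ≈ 1517.387; in regime p = Θ(1/n^{1/2}) E[X] diverges (above the triangle threshold p ~ 1/n).


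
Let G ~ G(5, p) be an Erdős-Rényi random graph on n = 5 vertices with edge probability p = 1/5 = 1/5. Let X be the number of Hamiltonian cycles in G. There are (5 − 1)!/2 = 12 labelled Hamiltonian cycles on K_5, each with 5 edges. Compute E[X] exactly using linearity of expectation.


K_5 has (5 − 1)!/2 = 12 labelled Hamiltonian cycles.
For each such Hamiltonian cycle H, let X_H = 1 if all 5 edges of H are present in G. Then P[X_H = 1] = p^{5} = (1/5)^{5} = 1/3125.
By linearity of expectation: E[X] = Σ_H E[X_H] = 12 · p^{5} = 12 · 1/3125 = 12/3125.
Numerically: E[X] ≈ 0.00384.

E[X] = 12 · (1/5)^{5} = 12/3125 ≈ 0.00384.


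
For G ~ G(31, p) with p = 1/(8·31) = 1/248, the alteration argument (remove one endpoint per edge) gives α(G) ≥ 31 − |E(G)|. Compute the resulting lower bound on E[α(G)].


E[|E(G)|] = C(31, 2)·p = 465 · (1/248) = 15/8.
E[α(G)] ≥ n − E[|E(G)|] = 31 − 15/8 = 233/8.
Numerically: ≈ 29.1250.
(This is only a lower bound; the true E[α(G)] may be larger.)

E[α(G)] ≥ 233/8 ≈ 29.1250.


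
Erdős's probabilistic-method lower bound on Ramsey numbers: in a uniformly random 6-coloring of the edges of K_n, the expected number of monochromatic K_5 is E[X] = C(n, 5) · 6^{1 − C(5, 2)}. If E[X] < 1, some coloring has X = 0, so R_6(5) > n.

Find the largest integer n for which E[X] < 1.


We need C(n, 5) · 6^{1 − 10} < 1, i.e. C(n, 5) < 6^{10 − 1} = 10077696.
Check values of n near the boundary:
  n = 64: C(64, 5) = 7624512; 7624512 < 10077696? YES
  n = 65: C(65, 5) = 8259888; 8259888 < 10077696? YES
  n = 66: C(66, 5) = 8936928; 8936928 < 10077696? YES
  n = 67: C(67, 5) = 9657648; 9657648 < 10077696? YES
  n = 68: C(68, 5) = 10424128; 10424128 < 10077696? NO
  n = 69: C(69, 5) = 11238513; 11238513 < 10077696? NO
The largest n with C(n, 5) < 10077696 is n = 67 (where E[X] = 67067/69984 ≈ 0.958). Hence R_6(5) > 67, i.e. R_6(5) ≥ 68.

Largest n = 67; hence R_6(5) > 67.


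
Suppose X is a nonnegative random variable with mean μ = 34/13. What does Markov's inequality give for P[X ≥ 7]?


μ = E[X] = 34/13, a = 7.
Markov: P[X ≥ 7] ≤ μ/a = (34/13)/7 = 34/91.
Numerically: ≈ 0.374.
(Since a = 7 > μ = 2.615, the bound 34/91 is < 1 and informative.)

P[X ≥ 7] ≤ 34/91 ≈ 0.374.


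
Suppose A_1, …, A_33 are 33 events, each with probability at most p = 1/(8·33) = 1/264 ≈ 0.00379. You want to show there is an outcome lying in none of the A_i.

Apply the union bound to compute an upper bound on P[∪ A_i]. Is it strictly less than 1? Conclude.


Union bound: P[∪_{i=1}^{33} A_i] ≤ Σ_i P[A_i] ≤ 33·p = 33·(1/264) = 1/8.
Numerically: 1/8 ≈ 0.12500.
Is 1/8 < 1? YES.
Since P[∪ A_i] ≤ 1/8 < 1, the complement has P[∩ A_i^c] ≥ 1 − 1/8 = 7/8 > 0, so some outcome avoids every A_i.

33·p = 1/8 ≈ 0.12500; existence CERTIFIED by the union bound.


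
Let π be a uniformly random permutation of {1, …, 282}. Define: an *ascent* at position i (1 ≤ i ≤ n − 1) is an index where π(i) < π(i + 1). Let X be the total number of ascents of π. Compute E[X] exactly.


Write X = Σ X_I over i = 1, …, 281, with X_I the indicator of one ascent.
There are 281 indicators.
For each fixed i, the pair (π(i), π(i+1)) is a uniformly random ordered pair of distinct values from {1, …, 282}; by symmetry P[π(i) < π(i+1)] = 1/2.
By linearity: E[X] = 281 · (1/2) = (282 − 1) · (1/2) = 281/2 ≈ 140.500.

E[X] = 281/2 = 140.500.


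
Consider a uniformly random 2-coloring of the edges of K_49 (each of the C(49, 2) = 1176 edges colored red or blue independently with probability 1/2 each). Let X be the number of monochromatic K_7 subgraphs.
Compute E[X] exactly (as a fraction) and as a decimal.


Let X = Σ_S X_S over the C(49, 7) = 85900584 subsets S of size 7, where X_S = 1 if the K_7 on S is monochromatic.
For a fixed S, the K_7 on S has C(7, 2) = 21 edges. P[all 21 edges red] = (1/2)^21, and likewise for blue, so P[monochromatic] = 2·(1/2)^21 = 2^{1 − 21} = 1/1048576.
Summing: E[X] = C(49, 7) · 2^{1 − 21} = 85900584 · 1/1048576 = 10737573/131072.
Numerically: E[X] ≈ 81.921.

E[X] = C(49,7)·2^(1−C(7,2)) = 10737573/131072 ≈ 81.921.


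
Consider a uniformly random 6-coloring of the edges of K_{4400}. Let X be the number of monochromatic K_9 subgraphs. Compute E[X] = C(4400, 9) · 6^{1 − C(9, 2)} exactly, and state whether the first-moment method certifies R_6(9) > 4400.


E[X] = C(4400, 9) · 6^{1 − 36} = 1689489304164437494711163600 · 6^{−35} = 1689489304164437494711163600/1719070799748422591028658176.
As a reduced fraction: E[X] = 105593081510277343419447725/107441924984276411939291136 ≈ 0.983.
Is E[X] < 1? YES.
Since E[X] < 1, there exists a 6-coloring of K_{4400} with no monochromatic K_9; hence R_6(9) > 4400.

E[X] = 105593081510277343419447725/107441924984276411939291136 ≈ 0.983; E[X] < 1, so R_6(9) > 4400.


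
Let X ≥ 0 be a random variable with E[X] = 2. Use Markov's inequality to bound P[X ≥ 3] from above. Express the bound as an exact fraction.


μ = E[X] = 2, a = 3.
Markov: P[X ≥ 3] ≤ μ/a = (2)/3 = 2/3.
Numerically: ≈ 0.667.
(Since a = 3 > μ = 2.000, the bound 2/3 is < 1 and informative.)

P[X ≥ 3] ≤ 2/3 ≈ 0.667.


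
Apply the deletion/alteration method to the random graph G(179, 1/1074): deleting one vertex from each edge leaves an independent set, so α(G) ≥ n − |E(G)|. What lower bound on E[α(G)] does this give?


E[|E(G)|] = C(179, 2)·p = 15931 · (1/1074) = 89/6.
E[α(G)] ≥ n − E[|E(G)|] = 179 − 89/6 = 985/6.
Numerically: ≈ 164.166667.
(This is only a lower bound; the true E[α(G)] may be larger.)

E[α(G)] ≥ 985/6 ≈ 164.166667.


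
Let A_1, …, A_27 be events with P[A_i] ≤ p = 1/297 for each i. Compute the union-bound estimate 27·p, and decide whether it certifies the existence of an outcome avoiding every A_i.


Union bound: P[∪_{i=1}^{27} A_i] ≤ Σ_i P[A_i] ≤ 27·p = 27·(1/297) = 1/11.
Numerically: 1/11 ≈ 0.0909.
Is 1/11 < 1? YES.
Since P[∪ A_i] ≤ 1/11 < 1, the complement has P[∩ A_i^c] ≥ 1 − 1/11 = 10/11 > 0, so some outcome avoids every A_i.

27·p = 1/11 ≈ 0.0909; existence CERTIFIED by the union bound.


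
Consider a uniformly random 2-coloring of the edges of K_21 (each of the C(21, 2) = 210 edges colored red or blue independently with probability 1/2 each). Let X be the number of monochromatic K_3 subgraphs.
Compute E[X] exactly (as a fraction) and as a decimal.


Let X = Σ_S X_S over the C(21, 3) = 1330 subsets S of size 3, where X_S = 1 if the K_3 on S is monochromatic.
For a fixed S, the K_3 on S has C(3, 2) = 3 edges. P[all 3 edges red] = (1/2)^3, and likewise for blue, so P[monochromatic] = 2·(1/2)^3 = 2^{1 − 3} = 1/4.
Summing: E[X] = C(21, 3) · 2^{1 − 3} = 1330 · 1/4 = 665/2.
Numerically: E[X] ≈ 332.5000.

E[X] = C(21,3)·2^(1−C(3,2)) = 665/2 ≈ 332.5000.


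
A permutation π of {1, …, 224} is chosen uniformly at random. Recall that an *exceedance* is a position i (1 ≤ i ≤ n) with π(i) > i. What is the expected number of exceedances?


Write X = Σ_{i=1}^{224} X_i, where X_i = 1_{π(i) > i}.
For each fixed i, π(i) is uniform over {1, …, 224} (marginal of a uniform permutation), so P[π(i) > i] = (n − i)/n. Summing: Σ_{i=1}^{224} (n − i)/n = (0 + 1 + … + 223)/224 = 224(224 − 1)/(2·224) = (224 − 1)/2.
Hence E[X] = Σ_{i=1}^{224} (224 − i)/224 = 223/2 ≈ 111.5000.

E[X] = 223/2 = 111.5000.


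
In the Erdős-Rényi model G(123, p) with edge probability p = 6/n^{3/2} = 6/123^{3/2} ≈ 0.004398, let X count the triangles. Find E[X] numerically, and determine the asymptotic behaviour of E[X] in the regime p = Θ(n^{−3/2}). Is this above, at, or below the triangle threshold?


Number of potential triangles: C(123, 3) = 302621.
Each occurs with probability p³ ≈ (0.004398)³ ≈ 8.509044e-08.
By linearity: E[X] = C(123, 3)·p³ ≈ 302621 · 8.509044e-08 ≈ 0.0258.
Since α = 3/2 > 1, p = c/n^{3/2} = o(1/n) is below the triangle threshold p ~ 1/n. Asymptotically E[X] ~ (c³/6)·n^{3(1−α)} = (6³/6)·n^{-1.5} → 0, so by Markov's inequality G has no triangles w.h.p.

E[X] ≈ 0.0258; in regime p = Θ(1/n^{3/2}) E[X] tends to 0 (below the triangle threshold p ~ 1/n).


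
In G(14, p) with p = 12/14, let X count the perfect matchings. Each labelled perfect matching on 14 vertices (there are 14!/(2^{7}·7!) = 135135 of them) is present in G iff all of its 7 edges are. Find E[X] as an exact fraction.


K_14 has 14!/(2^{7}·7!) = 135135 labelled perfect matchings.
For each such perfect matching H, let X_H = 1 if all 7 edges of H are present in G. Then P[X_H = 1] = p^{7} = (6/7)^{7} = 279936/823543.
Summing the indicators: E[X] = Σ_H E[X_H] = 135135 · p^{7} = 135135 · 279936/823543 = 5404164480/117649.
Numerically: E[X] ≈ 4.59e+04.

E[X] = 135135 · (6/7)^{7} = 5404164480/117649 ≈ 4.59e+04.


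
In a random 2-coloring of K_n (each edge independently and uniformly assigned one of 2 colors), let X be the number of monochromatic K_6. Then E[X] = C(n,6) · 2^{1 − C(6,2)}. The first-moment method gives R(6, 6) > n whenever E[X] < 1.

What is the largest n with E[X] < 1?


We need C(n, 6) · 2^{1 − 15} < 1, i.e. C(n, 6) < 2^{15 − 1} = 16384.
Check values of n near the boundary:
  n = 12: C(12, 6) = 924; 924 < 16384? YES
  n = 13: C(13, 6) = 1716; 1716 < 16384? YES
  n = 14: C(14, 6) = 3003; 3003 < 16384? YES
  n = 15: C(15, 6) = 5005; 5005 < 16384? YES
  n = 16: C(16, 6) = 8008; 8008 < 16384? YES
  n = 17: C(17, 6) = 12376; 12376 < 16384? YES
  n = 18: C(18, 6) = 18564; 18564 < 16384? NO
The largest n with C(n, 6) < 16384 is n = 17 (where E[X] = 1547/2048 ≈ 0.755371). Hence R(6, 6) > 17, i.e. R(6, 6) ≥ 18.

Largest n = 17; hence R(6, 6) > 17.


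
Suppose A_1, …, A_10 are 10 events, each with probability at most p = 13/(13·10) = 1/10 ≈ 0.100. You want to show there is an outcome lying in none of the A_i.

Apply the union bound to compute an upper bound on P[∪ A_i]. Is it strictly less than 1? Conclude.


Union bound: P[∪_{i=1}^{10} A_i] ≤ Σ_i P[A_i] ≤ 10·p = 10·(1/10) = 1.
Numerically: 1 ≈ 1.000.
Is 1 < 1? NO.
Since the bound 1 is ≥ 1, the union bound is uninformative here; it does NOT by itself certify existence.

10·p = 1 ≈ 1.000; existence NOT certified by the union bound.


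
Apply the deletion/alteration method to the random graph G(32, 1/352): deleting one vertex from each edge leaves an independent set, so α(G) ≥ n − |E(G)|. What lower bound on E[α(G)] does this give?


E[|E(G)|] = C(32, 2)·p = 496 · (1/352) = 31/22.
E[α(G)] ≥ n − E[|E(G)|] = 32 − 31/22 = 673/22.
Numerically: ≈ 30.5909.
(This is only a lower bound; the true E[α(G)] may be larger.)

E[α(G)] ≥ 673/22 ≈ 30.5909.


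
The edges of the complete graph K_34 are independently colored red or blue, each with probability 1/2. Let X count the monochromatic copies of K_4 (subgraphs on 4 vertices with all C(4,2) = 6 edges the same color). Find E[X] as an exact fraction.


Let X = Σ_S X_S over the C(34, 4) = 46376 subsets S of size 4, where X_S = 1 if the K_4 on S is monochromatic.
For a fixed S, the K_4 on S has C(4, 2) = 6 edges. P[all 6 edges red] = (1/2)^6, and likewise for blue, so P[monochromatic] = 2·(1/2)^6 = 2^{1 − 6} = 1/32.
By linearity: E[X] = C(34, 4) · 2^{1 − 6} = 46376 · 1/32 = 5797/4.
Numerically: E[X] ≈ 1449.250.

E[X] = C(34,4)·2^(1−C(4,2)) = 5797/4 ≈ 1449.250.


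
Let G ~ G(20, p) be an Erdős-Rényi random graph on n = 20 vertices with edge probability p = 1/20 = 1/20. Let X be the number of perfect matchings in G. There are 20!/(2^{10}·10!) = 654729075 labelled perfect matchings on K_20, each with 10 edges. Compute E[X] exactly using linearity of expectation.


K_20 has 20!/(2^{10}·10!) = 654729075 labelled perfect matchings.
For each such perfect matching H, let X_H = 1 if all 10 edges of H are present in G. Then P[X_H = 1] = p^{10} = (1/20)^{10} = 1/10240000000000.
By linearity of expectation: E[X] = Σ_H E[X_H] = 654729075 · p^{10} = 654729075 · 1/10240000000000 = 26189163/409600000000.
Numerically: E[X] ≈ 6.3938e-05.

E[X] = 654729075 · (1/20)^{10} = 26189163/409600000000 ≈ 6.3938e-05.


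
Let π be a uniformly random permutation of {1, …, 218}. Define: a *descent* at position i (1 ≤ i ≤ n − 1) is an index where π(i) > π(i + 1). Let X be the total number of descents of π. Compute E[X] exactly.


Write X = Σ X_I over i = 1, …, 217, with X_I the indicator of one descent.
There are 217 indicators.
For each fixed i, the pair (π(i), π(i+1)) is a uniformly random ordered pair of distinct values from {1, …, 218}; by symmetry P[π(i) > π(i+1)] = 1/2.
By linearity: E[X] = 217 · (1/2) = (218 − 1) · (1/2) = 217/2 ≈ 108.50000.

E[X] = 217/2 = 108.50000.


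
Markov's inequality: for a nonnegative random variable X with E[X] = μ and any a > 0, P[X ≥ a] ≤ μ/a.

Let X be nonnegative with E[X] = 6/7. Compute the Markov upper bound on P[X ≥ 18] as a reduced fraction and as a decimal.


μ = E[X] = 6/7, a = 18.
Markov: P[X ≥ 18] ≤ μ/a = (6/7)/18 = 1/21.
Numerically: ≈ 0.047619.
(Since a = 18 > μ = 0.857143, the bound 1/21 is < 1 and informative.)

P[X ≥ 18] ≤ 1/21 ≈ 0.047619.


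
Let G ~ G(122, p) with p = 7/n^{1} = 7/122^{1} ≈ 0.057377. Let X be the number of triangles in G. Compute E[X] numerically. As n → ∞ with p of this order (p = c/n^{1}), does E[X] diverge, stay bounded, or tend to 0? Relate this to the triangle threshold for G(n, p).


Number of potential triangles: C(122, 3) = 295240.
Each occurs with probability p³ ≈ (0.057377)³ ≈ 1.8889246e-04.
By linearity: E[X] = C(122, 3)·p³ ≈ 295240 · 1.8889246e-04 ≈ 55.76861.
Here α = 1, so p = 7/n is exactly at the triangle threshold p ~ 1/n. Asymptotically E[X] → c³/6 = 7³/6 = 343/6 ≈ 57.16667, a bounded constant. In this regime the triangle count is asymptotically Poisson(c³/6).

E[X] ≈ 55.76861; in regime p = Θ(1/n^{1}) E[X] stays bounded (at the triangle threshold p ~ 1/n).


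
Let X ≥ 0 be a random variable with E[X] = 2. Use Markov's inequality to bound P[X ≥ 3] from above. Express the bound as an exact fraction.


μ = E[X] = 2, a = 3.
Markov: P[X ≥ 3] ≤ μ/a = (2)/3 = 2/3.
Numerically: ≈ 0.667.
(Since a = 3 > μ = 2.000, the bound 2/3 is < 1 and informative.)

P[X ≥ 3] ≤ 2/3 ≈ 0.667.


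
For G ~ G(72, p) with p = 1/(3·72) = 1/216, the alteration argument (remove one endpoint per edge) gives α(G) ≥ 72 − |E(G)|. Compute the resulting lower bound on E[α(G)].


E[|E(G)|] = C(72, 2)·p = 2556 · (1/216) = 71/6.
E[α(G)] ≥ n − E[|E(G)|] = 72 − 71/6 = 361/6.
Numerically: ≈ 60.166667.
(This is only a lower bound; the true E[α(G)] may be larger.)

E[α(G)] ≥ 361/6 ≈ 60.166667.


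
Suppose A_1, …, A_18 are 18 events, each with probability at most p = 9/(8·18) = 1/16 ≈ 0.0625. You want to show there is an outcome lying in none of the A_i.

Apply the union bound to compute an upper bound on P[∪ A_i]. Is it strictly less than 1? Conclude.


Union bound: P[∪_{i=1}^{18} A_i] ≤ Σ_i P[A_i] ≤ 18·p = 18·(1/16) = 9/8.
Numerically: 9/8 ≈ 1.1250.
Is 9/8 < 1? NO.
Since the bound 9/8 is ≥ 1, the union bound is uninformative here; it does NOT by itself certify existence.

18·p = 9/8 ≈ 1.1250; existence NOT certified by the union bound.


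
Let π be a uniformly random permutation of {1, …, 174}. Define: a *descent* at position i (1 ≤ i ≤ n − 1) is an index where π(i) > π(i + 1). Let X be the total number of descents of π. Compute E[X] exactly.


Write X = Σ X_I over i = 1, …, 173, with X_I the indicator of one descent.
There are 173 indicators.
For each fixed i, the pair (π(i), π(i+1)) is a uniformly random ordered pair of distinct values from {1, …, 174}; by symmetry P[π(i) > π(i+1)] = 1/2.
By linearity: E[X] = 173 · (1/2) = (174 − 1) · (1/2) = 173/2 ≈ 86.50000.

E[X] = 173/2 = 86.50000.


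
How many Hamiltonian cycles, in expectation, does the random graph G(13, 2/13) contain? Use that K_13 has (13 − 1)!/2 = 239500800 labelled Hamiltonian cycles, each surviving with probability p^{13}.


K_13 has (13 − 1)!/2 = 239500800 labelled Hamiltonian cycles.
For each such Hamiltonian cycle H, let X_H = 1 if all 13 edges of H are present in G. Then P[X_H = 1] = p^{13} = (2/13)^{13} = 8192/302875106592253.
By linearity: E[X] = Σ_H E[X_H] = 239500800 · p^{13} = 239500800 · 8192/302875106592253 = 1961990553600/302875106592253.
Numerically: E[X] ≈ 0.0064779.

E[X] = 239500800 · (2/13)^{13} = 1961990553600/302875106592253 ≈ 0.0064779.


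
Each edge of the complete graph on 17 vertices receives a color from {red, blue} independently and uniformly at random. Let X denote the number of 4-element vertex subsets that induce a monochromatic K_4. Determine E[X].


Let X = Σ_S X_S over the C(17, 4) = 2380 subsets S of size 4, where X_S = 1 if the K_4 on S is monochromatic.
For a fixed S, the K_4 on S has C(4, 2) = 6 edges. P[all 6 edges red] = (1/2)^6, and likewise for blue, so P[monochromatic] = 2·(1/2)^6 = 2^{1 − 6} = 1/32.
Summing: E[X] = C(17, 4) · 2^{1 − 6} = 2380 · 1/32 = 595/8.
Numerically: E[X] ≈ 74.375000.

E[X] = C(17,4)·2^(1−C(4,2)) = 595/8 ≈ 74.375000.


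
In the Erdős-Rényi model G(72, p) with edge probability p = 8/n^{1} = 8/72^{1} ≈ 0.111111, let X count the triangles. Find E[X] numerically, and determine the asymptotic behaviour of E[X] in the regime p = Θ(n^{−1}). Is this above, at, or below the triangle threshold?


Number of potential triangles: C(72, 3) = 59640.
Each occurs with probability p³ ≈ (0.111111)³ ≈ 1.37174211e-03.
By linearity: E[X] = C(72, 3)·p³ ≈ 59640 · 1.37174211e-03 ≈ 81.810700.
Here α = 1, so p = 8/n is exactly at the triangle threshold p ~ 1/n. Asymptotically E[X] → c³/6 = 8³/6 = 256/3 ≈ 85.333333, a bounded constant. In this regime the triangle count is asymptotically Poisson(c³/6).

E[X] ≈ 81.810700; in regime p = Θ(1/n^{1}) E[X] stays bounded (at the triangle threshold p ~ 1/n).


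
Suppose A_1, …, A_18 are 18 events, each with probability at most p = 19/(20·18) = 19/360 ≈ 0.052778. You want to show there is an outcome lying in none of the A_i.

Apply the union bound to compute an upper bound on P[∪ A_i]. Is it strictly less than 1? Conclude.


Union bound: P[∪_{i=1}^{18} A_i] ≤ Σ_i P[A_i] ≤ 18·p = 18·(19/360) = 19/20.
Numerically: 19/20 ≈ 0.950000.
Is 19/20 < 1? YES.
Since P[∪ A_i] ≤ 19/20 < 1, the complement has P[∩ A_i^c] ≥ 1 − 19/20 = 1/20 > 0, so some outcome avoids every A_i.

18·p = 19/20 ≈ 0.950000; existence CERTIFIED by the union bound.


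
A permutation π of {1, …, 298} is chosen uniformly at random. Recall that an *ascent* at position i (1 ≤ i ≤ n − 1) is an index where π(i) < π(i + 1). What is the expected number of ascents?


Write X = Σ X_I over i = 1, …, 297, with X_I the indicator of one ascent.
There are 297 indicators.
For each fixed i, the pair (π(i), π(i+1)) is a uniformly random ordered pair of distinct values from {1, …, 298}; by symmetry P[π(i) < π(i+1)] = 1/2.
By linearity: E[X] = 297 · (1/2) = (298 − 1) · (1/2) = 297/2 ≈ 148.50000.

E[X] = 297/2 = 148.50000.


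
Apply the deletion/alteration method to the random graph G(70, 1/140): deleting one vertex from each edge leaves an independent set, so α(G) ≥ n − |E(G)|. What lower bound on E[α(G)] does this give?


E[|E(G)|] = C(70, 2)·p = 2415 · (1/140) = 69/4.
E[α(G)] ≥ n − E[|E(G)|] = 70 − 69/4 = 211/4.
Numerically: ≈ 52.750000.
(This is only a lower bound; the true E[α(G)] may be larger.)

E[α(G)] ≥ 211/4 ≈ 52.750000.


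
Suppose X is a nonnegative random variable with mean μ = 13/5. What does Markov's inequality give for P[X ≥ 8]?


μ = E[X] = 13/5, a = 8.
Markov: P[X ≥ 8] ≤ μ/a = (13/5)/8 = 13/40.
Numerically: ≈ 0.3250.
(Since a = 8 > μ = 2.6000, the bound 13/40 is < 1 and informative.)

P[X ≥ 8] ≤ 13/40 ≈ 0.3250.


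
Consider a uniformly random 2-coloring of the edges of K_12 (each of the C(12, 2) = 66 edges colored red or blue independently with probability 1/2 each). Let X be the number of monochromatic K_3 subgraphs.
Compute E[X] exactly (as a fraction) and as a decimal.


Let X = Σ_S X_S over the C(12, 3) = 220 subsets S of size 3, where X_S = 1 if the K_3 on S is monochromatic.
For a fixed S, the K_3 on S has C(3, 2) = 3 edges. P[all 3 edges red] = (1/2)^3, and likewise for blue, so P[monochromatic] = 2·(1/2)^3 = 2^{1 − 3} = 1/4.
Summing: E[X] = C(12, 3) · 2^{1 − 3} = 220 · 1/4 = 55.
Numerically: E[X] ≈ 55.000000.

E[X] = C(12,3)·2^(1−C(3,2)) = 55 ≈ 55.000000.


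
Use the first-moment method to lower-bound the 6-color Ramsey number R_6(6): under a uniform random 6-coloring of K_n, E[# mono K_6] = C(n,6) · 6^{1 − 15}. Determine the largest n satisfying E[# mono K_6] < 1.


We need C(n, 6) · 6^{1 − 15} < 1, i.e. C(n, 6) < 6^{15 − 1} = 78364164096.
Check values of n near the boundary:
  n = 197: C(197, 6) = 75176946208; 75176946208 < 78364164096? YES
  n = 198: C(198, 6) = 77526225777; 77526225777 < 78364164096? YES
  n = 199: C(199, 6) = 79936367511; 79936367511 < 78364164096? NO
  n = 200: C(200, 6) = 82408626300; 82408626300 < 78364164096? NO
The largest n with C(n, 6) < 78364164096 is n = 198 (where E[X] = 25842075259/26121388032 ≈ 0.9893). Hence R_6(6) > 198, i.e. R_6(6) ≥ 199.

Largest n = 198; hence R_6(6) > 198.


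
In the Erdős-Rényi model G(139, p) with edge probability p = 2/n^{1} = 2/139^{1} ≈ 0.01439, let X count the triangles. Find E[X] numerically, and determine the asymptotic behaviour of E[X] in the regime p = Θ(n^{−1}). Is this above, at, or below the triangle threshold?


Number of potential triangles: C(139, 3) = 437989.
Each occurs with probability p³ ≈ (0.01439)³ ≈ 2.978829e-06.
By linearity: E[X] = C(139, 3)·p³ ≈ 437989 · 2.978829e-06 ≈ 1.3047.
Here α = 1, so p = 2/n is exactly at the triangle threshold p ~ 1/n. Asymptotically E[X] → c³/6 = 2³/6 = 4/3 ≈ 1.3333, a bounded constant. In this regime the triangle count is asymptotically Poisson(c³/6).

E[X] ≈ 1.3047; in regime p = Θ(1/n^{1}) E[X] stays bounded (at the triangle threshold p ~ 1/n).


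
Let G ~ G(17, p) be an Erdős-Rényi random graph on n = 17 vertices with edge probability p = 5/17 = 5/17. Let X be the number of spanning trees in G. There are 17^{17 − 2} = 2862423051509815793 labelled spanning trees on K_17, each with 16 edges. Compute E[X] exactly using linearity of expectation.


K_17 has 17^{17 − 2} = 2862423051509815793 labelled spanning trees.
For each such spanning tree H, let X_H = 1 if all 16 edges of H are present in G. Then P[X_H = 1] = p^{16} = (5/17)^{16} = 152587890625/48661191875666868481.
By linearity of expectation: E[X] = Σ_H E[X_H] = 2862423051509815793 · p^{16} = 2862423051509815793 · 152587890625/48661191875666868481 = 152587890625/17.
Numerically: E[X] ≈ 8.98e+09.

E[X] = 2862423051509815793 · (5/17)^{16} = 152587890625/17 ≈ 8.98e+09.


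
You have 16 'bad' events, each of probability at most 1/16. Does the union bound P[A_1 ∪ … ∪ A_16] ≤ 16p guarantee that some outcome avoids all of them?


Union bound: P[∪_{i=1}^{16} A_i] ≤ Σ_i P[A_i] ≤ 16·p = 16·(1/16) = 1.
Numerically: 1 ≈ 1.0000.
Is 1 < 1? NO.
Since the bound 1 is ≥ 1, the union bound is uninformative here; it does NOT by itself certify existence.

16·p = 1 ≈ 1.0000; existence NOT certified by the union bound.


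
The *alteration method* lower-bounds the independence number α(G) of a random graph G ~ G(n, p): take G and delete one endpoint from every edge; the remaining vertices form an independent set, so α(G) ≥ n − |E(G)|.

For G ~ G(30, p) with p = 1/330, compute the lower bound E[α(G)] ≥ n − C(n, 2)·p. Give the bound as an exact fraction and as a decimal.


E[|E(G)|] = C(30, 2)·p = 435 · (1/330) = 29/22.
E[α(G)] ≥ n − E[|E(G)|] = 30 − 29/22 = 631/22.
Numerically: ≈ 28.6818.
(This is only a lower bound; the true E[α(G)] may be larger.)

E[α(G)] ≥ 631/22 ≈ 28.6818.


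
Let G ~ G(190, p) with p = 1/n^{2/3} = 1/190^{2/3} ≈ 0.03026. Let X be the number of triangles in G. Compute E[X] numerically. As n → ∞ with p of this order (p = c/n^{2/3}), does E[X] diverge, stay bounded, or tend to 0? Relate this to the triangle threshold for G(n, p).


Number of potential triangles: C(190, 3) = 1125180.
Each occurs with probability p³ ≈ (0.03026)³ ≈ 2.770083e-05.
By linearity: E[X] = C(190, 3)·p³ ≈ 1125180 · 2.770083e-05 ≈ 31.1684.
Since α = 2/3 < 1, p = c/n^{2/3} ≫ 1/n is above the triangle threshold p ~ 1/n. Asymptotically E[X] ~ (c³/6)·n^{3(1−α)} = (1³/6)·n^{1} → ∞; triangles are abundant w.h.p.

E[X] ≈ 31.1684; in regime p = Θ(1/n^{2/3}) E[X] diverges (above the triangle threshold p ~ 1/n).


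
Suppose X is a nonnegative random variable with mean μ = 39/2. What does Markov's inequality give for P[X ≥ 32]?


μ = E[X] = 39/2, a = 32.
Markov: P[X ≥ 32] ≤ μ/a = (39/2)/32 = 39/64.
Numerically: ≈ 0.6094.
(Since a = 32 > μ = 19.5000, the bound 39/64 is < 1 and informative.)

P[X ≥ 32] ≤ 39/64 ≈ 0.6094.


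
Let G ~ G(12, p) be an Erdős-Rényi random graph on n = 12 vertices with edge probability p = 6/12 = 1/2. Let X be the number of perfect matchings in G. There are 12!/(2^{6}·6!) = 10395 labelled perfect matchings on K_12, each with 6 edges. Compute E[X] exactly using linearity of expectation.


K_12 has 12!/(2^{6}·6!) = 10395 labelled perfect matchings.
For each such perfect matching H, let X_H = 1 if all 6 edges of H are present in G. Then P[X_H = 1] = p^{6} = (1/2)^{6} = 1/64.
By linearity: E[X] = Σ_H E[X_H] = 10395 · p^{6} = 10395 · 1/64 = 10395/64.
Numerically: E[X] ≈ 162.42.

E[X] = 10395 · (1/2)^{6} = 10395/64 ≈ 162.42.


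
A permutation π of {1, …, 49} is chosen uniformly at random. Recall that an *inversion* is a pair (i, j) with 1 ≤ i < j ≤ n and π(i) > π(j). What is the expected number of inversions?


Write X = Σ X_I over the C(49, 2) = 1176 pairs i < j, with X_I the indicator of one inversion.
There are 1176 indicators.
For each fixed pair i < j, the values π(i) and π(j) are two distinct elements of {1, …, 49} in uniformly random order; by symmetry P[π(i) > π(j)] = 1/2.
By linearity: E[X] = 1176 · (1/2) = C(49, 2) · (1/2) = 1176/2 = 588 ≈ 588.0000.

E[X] = 588 = 588.0000.


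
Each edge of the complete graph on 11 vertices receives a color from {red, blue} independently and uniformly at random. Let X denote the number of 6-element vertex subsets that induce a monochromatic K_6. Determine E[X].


Let X = Σ_S X_S over the C(11, 6) = 462 subsets S of size 6, where X_S = 1 if the K_6 on S is monochromatic.
For a fixed S, the K_6 on S has C(6, 2) = 15 edges. P[all 15 edges red] = (1/2)^15, and likewise for blue, so P[monochromatic] = 2·(1/2)^15 = 2^{1 − 15} = 1/16384.
By linearity of expectation: E[X] = C(11, 6) · 2^{1 − 15} = 462 · 1/16384 = 231/8192.
Numerically: E[X] ≈ 0.0282.

E[X] = C(11,6)·2^(1−C(6,2)) = 231/8192 ≈ 0.0282.


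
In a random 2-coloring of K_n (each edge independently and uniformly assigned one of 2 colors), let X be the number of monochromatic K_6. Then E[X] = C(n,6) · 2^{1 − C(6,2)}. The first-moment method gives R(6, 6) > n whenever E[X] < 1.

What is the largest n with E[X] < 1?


We need C(n, 6) · 2^{1 − 15} < 1, i.e. C(n, 6) < 2^{15 − 1} = 16384.
Check values of n near the boundary:
  n = 14: C(14, 6) = 3003; 3003 < 16384? YES
  n = 15: C(15, 6) = 5005; 5005 < 16384? YES
  n = 16: C(16, 6) = 8008; 8008 < 16384? YES
  n = 17: C(17, 6) = 12376; 12376 < 16384? YES
  n = 18: C(18, 6) = 18564; 18564 < 16384? NO
  n = 19: C(19, 6) = 27132; 27132 < 16384? NO
The largest n with C(n, 6) < 16384 is n = 17 (where E[X] = 1547/2048 ≈ 0.755). Hence R(6, 6) > 17, i.e. R(6, 6) ≥ 18.

Largest n = 17; hence R(6, 6) > 17.


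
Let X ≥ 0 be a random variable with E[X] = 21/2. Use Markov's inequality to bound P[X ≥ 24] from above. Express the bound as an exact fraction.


μ = E[X] = 21/2, a = 24.
Markov: P[X ≥ 24] ≤ μ/a = (21/2)/24 = 7/16.
Numerically: ≈ 0.437500.
(Since a = 24 > μ = 10.500000, the bound 7/16 is < 1 and informative.)

P[X ≥ 24] ≤ 7/16 ≈ 0.437500.


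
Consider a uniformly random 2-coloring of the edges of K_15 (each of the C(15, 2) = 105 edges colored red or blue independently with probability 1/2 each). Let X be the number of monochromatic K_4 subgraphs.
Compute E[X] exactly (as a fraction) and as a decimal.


Let X = Σ_S X_S over the C(15, 4) = 1365 subsets S of size 4, where X_S = 1 if the K_4 on S is monochromatic.
For a fixed S, the K_4 on S has C(4, 2) = 6 edges. P[all 6 edges red] = (1/2)^6, and likewise for blue, so P[monochromatic] = 2·(1/2)^6 = 2^{1 − 6} = 1/32.
By linearity of expectation: E[X] = C(15, 4) · 2^{1 − 6} = 1365 · 1/32 = 1365/32.
Numerically: E[X] ≈ 42.656.

E[X] = C(15,4)·2^(1−C(4,2)) = 1365/32 ≈ 42.656.


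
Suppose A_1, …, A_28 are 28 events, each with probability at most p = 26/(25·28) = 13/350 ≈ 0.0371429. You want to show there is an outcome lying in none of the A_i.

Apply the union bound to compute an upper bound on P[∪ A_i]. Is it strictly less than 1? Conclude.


Union bound: P[∪_{i=1}^{28} A_i] ≤ Σ_i P[A_i] ≤ 28·p = 28·(13/350) = 26/25.
Numerically: 26/25 ≈ 1.0400000.
Is 26/25 < 1? NO.
Since the bound 26/25 is ≥ 1, the union bound is uninformative here; it does NOT by itself certify existence.

28·p = 26/25 ≈ 1.0400000; existence NOT certified by the union bound.


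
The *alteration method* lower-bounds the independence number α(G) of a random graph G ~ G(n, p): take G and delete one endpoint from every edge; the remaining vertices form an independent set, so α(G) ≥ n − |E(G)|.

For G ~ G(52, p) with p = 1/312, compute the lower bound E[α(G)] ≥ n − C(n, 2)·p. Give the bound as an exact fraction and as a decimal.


E[|E(G)|] = C(52, 2)·p = 1326 · (1/312) = 17/4.
E[α(G)] ≥ n − E[|E(G)|] = 52 − 17/4 = 191/4.
Numerically: ≈ 47.750000.
(This is only a lower bound; the true E[α(G)] may be larger.)

E[α(G)] ≥ 191/4 ≈ 47.750000.


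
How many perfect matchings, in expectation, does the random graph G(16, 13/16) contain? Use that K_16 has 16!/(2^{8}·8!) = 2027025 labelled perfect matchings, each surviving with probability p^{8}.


K_16 has 16!/(2^{8}·8!) = 2027025 labelled perfect matchings.
For each such perfect matching H, let X_H = 1 if all 8 edges of H are present in G. Then P[X_H = 1] = p^{8} = (13/16)^{8} = 815730721/4294967296.
By linearity of expectation: E[X] = Σ_H E[X_H] = 2027025 · p^{8} = 2027025 · 815730721/4294967296 = 1653506564735025/4294967296.
Numerically: E[X] ≈ 3.8499e+05.

E[X] = 2027025 · (13/16)^{8} = 1653506564735025/4294967296 ≈ 3.8499e+05.


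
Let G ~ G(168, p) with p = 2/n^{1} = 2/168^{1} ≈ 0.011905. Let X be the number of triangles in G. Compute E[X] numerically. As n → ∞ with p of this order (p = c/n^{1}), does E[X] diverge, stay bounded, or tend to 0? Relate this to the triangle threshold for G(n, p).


Number of potential triangles: C(168, 3) = 776216.
Each occurs with probability p³ ≈ (0.011905)³ ≈ 1.6871828e-06.
By linearity: E[X] = C(168, 3)·p³ ≈ 776216 · 1.6871828e-06 ≈ 1.30962.
Here α = 1, so p = 2/n is exactly at the triangle threshold p ~ 1/n. Asymptotically E[X] → c³/6 = 2³/6 = 4/3 ≈ 1.33333, a bounded constant. In this regime the triangle count is asymptotically Poisson(c³/6).

E[X] ≈ 1.30962; in regime p = Θ(1/n^{1}) E[X] stays bounded (at the triangle threshold p ~ 1/n).


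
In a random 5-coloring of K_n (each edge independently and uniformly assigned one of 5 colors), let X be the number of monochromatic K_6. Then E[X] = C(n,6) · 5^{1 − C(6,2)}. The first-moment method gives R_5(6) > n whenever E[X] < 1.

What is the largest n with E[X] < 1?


We need C(n, 6) · 5^{1 − 15} < 1, i.e. C(n, 6) < 5^{15 − 1} = 6103515625.
Check values of n near the boundary:
  n = 127: C(127, 6) = 5169379425; 5169379425 < 6103515625? YES
  n = 128: C(128, 6) = 5423611200; 5423611200 < 6103515625? YES
  n = 129: C(129, 6) = 5688177600; 5688177600 < 6103515625? YES
  n = 130: C(130, 6) = 5963412000; 5963412000 < 6103515625? YES
  n = 131: C(131, 6) = 6249655776; 6249655776 < 6103515625? NO
  n = 132: C(132, 6) = 6547258432; 6547258432 < 6103515625? NO
  n = 133: C(133, 6) = 6856577728; 6856577728 < 6103515625? NO
The largest n with C(n, 6) < 6103515625 is n = 130 (where E[X] = 47707296/48828125 ≈ 0.977045). Hence R_5(6) > 130, i.e. R_5(6) ≥ 131.

Largest n = 130; hence R_5(6) > 130.


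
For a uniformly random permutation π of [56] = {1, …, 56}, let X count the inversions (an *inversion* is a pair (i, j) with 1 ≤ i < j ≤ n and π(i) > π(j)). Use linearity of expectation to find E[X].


Write X = Σ X_I over the C(56, 2) = 1540 pairs i < j, with X_I the indicator of one inversion.
There are 1540 indicators.
For each fixed pair i < j, the values π(i) and π(j) are two distinct elements of {1, …, 56} in uniformly random order; by symmetry P[π(i) > π(j)] = 1/2.
By linearity: E[X] = 1540 · (1/2) = C(56, 2) · (1/2) = 1540/2 = 770 ≈ 770.000000.

E[X] = 770 = 770.000000.


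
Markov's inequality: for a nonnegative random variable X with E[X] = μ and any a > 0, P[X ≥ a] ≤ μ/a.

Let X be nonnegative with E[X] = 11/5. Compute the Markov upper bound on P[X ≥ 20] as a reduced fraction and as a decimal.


μ = E[X] = 11/5, a = 20.
Markov: P[X ≥ 20] ≤ μ/a = (11/5)/20 = 11/100.
Numerically: ≈ 0.110.
(Since a = 20 > μ = 2.200, the bound 11/100 is < 1 and informative.)

P[X ≥ 20] ≤ 11/100 ≈ 0.110.


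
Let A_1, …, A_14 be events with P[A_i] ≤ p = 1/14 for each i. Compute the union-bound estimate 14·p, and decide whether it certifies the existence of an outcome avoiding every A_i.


Union bound: P[∪_{i=1}^{14} A_i] ≤ Σ_i P[A_i] ≤ 14·p = 14·(1/14) = 1.
Numerically: 1 ≈ 1.000000.
Is 1 < 1? NO.
Since the bound 1 is ≥ 1, the union bound is uninformative here; it does NOT by itself certify existence.

14·p = 1 ≈ 1.000000; existence NOT certified by the union bound.


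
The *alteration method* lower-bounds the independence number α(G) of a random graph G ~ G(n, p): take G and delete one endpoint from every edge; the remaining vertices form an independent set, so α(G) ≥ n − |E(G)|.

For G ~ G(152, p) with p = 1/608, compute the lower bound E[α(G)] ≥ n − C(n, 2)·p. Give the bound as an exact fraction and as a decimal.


E[|E(G)|] = C(152, 2)·p = 11476 · (1/608) = 151/8.
E[α(G)] ≥ n − E[|E(G)|] = 152 − 151/8 = 1065/8.
Numerically: ≈ 133.12500.
(This is only a lower bound; the true E[α(G)] may be larger.)

E[α(G)] ≥ 1065/8 ≈ 133.12500.


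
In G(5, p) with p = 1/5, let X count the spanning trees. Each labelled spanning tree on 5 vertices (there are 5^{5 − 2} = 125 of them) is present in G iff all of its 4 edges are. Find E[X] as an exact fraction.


K_5 has 5^{5 − 2} = 125 labelled spanning trees.
For each such spanning tree H, let X_H = 1 if all 4 edges of H are present in G. Then P[X_H = 1] = p^{4} = (1/5)^{4} = 1/625.
By linearity: E[X] = Σ_H E[X_H] = 125 · p^{4} = 125 · 1/625 = 1/5.
Numerically: E[X] ≈ 0.2.

E[X] = 125 · (1/5)^{4} = 1/5 ≈ 0.2.


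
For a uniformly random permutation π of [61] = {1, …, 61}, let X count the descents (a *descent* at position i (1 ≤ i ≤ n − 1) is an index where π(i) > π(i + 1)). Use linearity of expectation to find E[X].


Write X = Σ X_I over i = 1, …, 60, with X_I the indicator of one descent.
There are 60 indicators.
For each fixed i, the pair (π(i), π(i+1)) is a uniformly random ordered pair of distinct values from {1, …, 61}; by symmetry P[π(i) > π(i+1)] = 1/2.
By linearity: E[X] = 60 · (1/2) = (61 − 1) · (1/2) = 30 ≈ 30.00000.

E[X] = 30 = 30.00000.


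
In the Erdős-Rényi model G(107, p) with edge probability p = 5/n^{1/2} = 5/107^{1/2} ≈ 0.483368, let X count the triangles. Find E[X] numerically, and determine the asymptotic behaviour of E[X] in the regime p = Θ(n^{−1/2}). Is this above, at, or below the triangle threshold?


Number of potential triangles: C(107, 3) = 198485.
Each occurs with probability p³ ≈ (0.483368)³ ≈ 1.12936506e-01.
By linearity: E[X] = C(107, 3)·p³ ≈ 198485 · 1.12936506e-01 ≈ 22416.202340.
Since α = 1/2 < 1, p = c/n^{1/2} ≫ 1/n is above the triangle threshold p ~ 1/n. Asymptotically E[X] ~ (c³/6)·n^{3(1−α)} = (5³/6)·n^{1.5} → ∞; triangles are abundant w.h.p.

E[X] ≈ 22416.202340; in regime p = Θ(1/n^{1/2}) E[X] diverges (above the triangle threshold p ~ 1/n).


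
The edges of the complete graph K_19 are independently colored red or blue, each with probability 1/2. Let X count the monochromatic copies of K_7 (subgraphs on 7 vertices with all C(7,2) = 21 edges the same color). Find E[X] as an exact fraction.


Let X = Σ_S X_S over the C(19, 7) = 50388 subsets S of size 7, where X_S = 1 if the K_7 on S is monochromatic.
For a fixed S, the K_7 on S has C(7, 2) = 21 edges. P[all 21 edges red] = (1/2)^21, and likewise for blue, so P[monochromatic] = 2·(1/2)^21 = 2^{1 − 21} = 1/1048576.
By linearity of expectation: E[X] = C(19, 7) · 2^{1 − 21} = 50388 · 1/1048576 = 12597/262144.
Numerically: E[X] ≈ 0.04805.

E[X] = C(19,7)·2^(1−C(7,2)) = 12597/262144 ≈ 0.04805.


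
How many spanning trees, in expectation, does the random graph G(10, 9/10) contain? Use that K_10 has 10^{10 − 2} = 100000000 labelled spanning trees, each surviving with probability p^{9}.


K_10 has 10^{10 − 2} = 100000000 labelled spanning trees.
For each such spanning tree H, let X_H = 1 if all 9 edges of H are present in G. Then P[X_H = 1] = p^{9} = (9/10)^{9} = 387420489/1000000000.
By linearity of expectation: E[X] = Σ_H E[X_H] = 100000000 · p^{9} = 100000000 · 387420489/1000000000 = 387420489/10.
Numerically: E[X] ≈ 3.8742e+07.

E[X] = 100000000 · (9/10)^{9} = 387420489/10 ≈ 3.8742e+07.


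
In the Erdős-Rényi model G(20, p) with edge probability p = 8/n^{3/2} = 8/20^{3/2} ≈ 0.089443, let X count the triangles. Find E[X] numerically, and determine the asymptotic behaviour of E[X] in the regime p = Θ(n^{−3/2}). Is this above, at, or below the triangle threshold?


Number of potential triangles: C(20, 3) = 1140.
Each occurs with probability p³ ≈ (0.089443)³ ≈ 7.1554175e-04.
By linearity: E[X] = C(20, 3)·p³ ≈ 1140 · 7.1554175e-04 ≈ 0.81572.
Since α = 3/2 > 1, p = c/n^{3/2} = o(1/n) is below the triangle threshold p ~ 1/n. Asymptotically E[X] ~ (c³/6)·n^{3(1−α)} = (8³/6)·n^{-1.5} → 0, so by Markov's inequality G has no triangles w.h.p.

E[X] ≈ 0.81572; in regime p = Θ(1/n^{3/2}) E[X] tends to 0 (below the triangle threshold p ~ 1/n).


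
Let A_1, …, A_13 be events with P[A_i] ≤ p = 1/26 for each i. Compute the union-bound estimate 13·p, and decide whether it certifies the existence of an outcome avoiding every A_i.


Union bound: P[∪_{i=1}^{13} A_i] ≤ Σ_i P[A_i] ≤ 13·p = 13·(1/26) = 1/2.
Numerically: 1/2 ≈ 0.500.
Is 1/2 < 1? YES.
Since P[∪ A_i] ≤ 1/2 < 1, the complement has P[∩ A_i^c] ≥ 1 − 1/2 = 1/2 > 0, so some outcome avoids every A_i.

13·p = 1/2 ≈ 0.500; existence CERTIFIED by the union bound.
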